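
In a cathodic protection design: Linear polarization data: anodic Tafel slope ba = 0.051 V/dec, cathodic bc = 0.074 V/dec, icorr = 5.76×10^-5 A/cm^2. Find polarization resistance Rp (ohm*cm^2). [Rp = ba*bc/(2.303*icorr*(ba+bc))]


Apply the Stern-Geary equation: Rp = ba*bc / (2.303*icorr*(ba+bc))
ba*bc = 0.051*0.074 = 0.003774
ba+bc = 0.125; 2.303*icorr*(ba+bc) = 2.303*5.76×10^-5*0.125 = 1.65816×10^-5
Rp = 0.003774 / 1.65816×10^-5 = 227.6 ohm*cm^2

227.6 ohm*cm^2


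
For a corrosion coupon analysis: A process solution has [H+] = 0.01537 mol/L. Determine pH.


pH = −log10[H+]
pH = −log10(0.01537) = 1.81

1.81


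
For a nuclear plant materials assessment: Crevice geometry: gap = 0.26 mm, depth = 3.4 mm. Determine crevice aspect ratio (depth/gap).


Aspect ratio = depth / gap
Ratio = 3.4 / 0.26 = 13.1

13.1


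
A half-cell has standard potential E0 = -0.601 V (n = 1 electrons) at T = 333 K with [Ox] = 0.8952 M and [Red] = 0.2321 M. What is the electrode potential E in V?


Apply the Nernst equation: E = E0 + (RT/nF)*ln([Ox]/[Red])
Step 1: RT/nF = 8.314*333/(1*96485) = 0.02869422 V
Step 2: [Ox]/[Red] = 0.8952/0.2321 = 3.856958
Step 3: ln(3.856958) = 1.349879
Step 4: correction = 0.02869422 * 1.349879 = 0.039 V
E = -0.601 + 0.039 = -0.562 V

-0.562 V


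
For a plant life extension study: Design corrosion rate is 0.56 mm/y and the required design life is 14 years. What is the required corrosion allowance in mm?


Corrosion allowance = CR × design life
CA = 0.56 * 14 = 7.84 mm

7.84 mm


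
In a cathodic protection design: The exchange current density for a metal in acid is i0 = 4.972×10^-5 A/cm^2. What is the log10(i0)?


i0 = 4.972×10^-5 A/cm^2
log10(i0) = -4.303

-4.303


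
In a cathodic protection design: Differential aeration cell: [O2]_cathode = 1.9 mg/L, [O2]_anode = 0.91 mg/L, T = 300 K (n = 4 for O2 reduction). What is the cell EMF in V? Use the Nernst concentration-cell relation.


Apply the Nernst concentration-cell relation: E = (RT/nF)*ln(C_cathode/C_anode)
RT/nF = 8.314*300/(4*96485) = 0.00646266 V
ln(1.9/0.91) = 0.73616
E = 0.00646266 * 0.73616 = 0.00476 V

0.00476 V


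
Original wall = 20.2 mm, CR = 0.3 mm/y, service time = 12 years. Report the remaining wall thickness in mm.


Remaining wall = original − CR × time
t = 20.2 − 0.3*12 = 20.2 − 3.6 = 16.6 mm

16.6 mm


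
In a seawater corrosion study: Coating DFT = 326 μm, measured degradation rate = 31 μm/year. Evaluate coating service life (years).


Service life = thickness / degradation rate
Life = 326 / 31 = 10.5 years

10.5 years


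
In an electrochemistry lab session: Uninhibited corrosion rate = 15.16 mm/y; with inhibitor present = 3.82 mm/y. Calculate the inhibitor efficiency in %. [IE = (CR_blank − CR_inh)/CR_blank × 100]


Apply the inhibitor-efficiency definition: IE = (CR_blank − CR_inh)/CR_blank × 100
IE = (15.16 − 3.82) / 15.16 × 100
IE = 11.34 / 15.16 × 100 = 74.8 %

74.8 %


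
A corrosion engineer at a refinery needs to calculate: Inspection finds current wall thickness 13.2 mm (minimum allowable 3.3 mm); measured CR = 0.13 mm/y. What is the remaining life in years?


Apply the remaining-life relation: RL = (t_current − t_min) / CR
RL = (13.2 − 3.3) / 0.13 = 9.9 / 0.13 = 76.2 years

76.2 years


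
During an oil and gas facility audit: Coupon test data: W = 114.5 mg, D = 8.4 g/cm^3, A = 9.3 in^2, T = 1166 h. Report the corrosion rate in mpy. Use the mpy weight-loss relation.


Apply the mpy weight-loss relation: CR = 534 * W / (D * A * T)
Numerator: 534 * 114.5 = 61143.0
Denominator: 8.4 * 9.3 * 1166 = 91087.92
CR = 61143.0 / 91087.92 = 0.671 mpy

0.671 mpy


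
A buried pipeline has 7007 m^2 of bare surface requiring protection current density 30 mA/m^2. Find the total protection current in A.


I = area * current density, then convert mA → A (÷1000)
I = 7007 * 30 / 1000 = 210.21 A

210.21 A


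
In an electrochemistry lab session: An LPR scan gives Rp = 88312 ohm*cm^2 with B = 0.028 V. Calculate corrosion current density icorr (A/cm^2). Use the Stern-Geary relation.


Apply the Stern-Geary relation: icorr = B / Rp
icorr = 0.028 / 88312 = 3.171×10^-7 A/cm^2

3.171×10^-7 A/cm^2


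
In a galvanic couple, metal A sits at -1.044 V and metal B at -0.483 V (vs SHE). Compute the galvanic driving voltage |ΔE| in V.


Driving voltage is the absolute potential difference.
|ΔE| = |-1.044 − (-0.483)| = 0.561 V

0.561 V


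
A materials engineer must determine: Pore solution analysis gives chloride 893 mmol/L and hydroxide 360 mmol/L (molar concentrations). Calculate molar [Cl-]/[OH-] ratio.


Threshold parameter = [Cl-] / [OH-] (molar basis; both in mmol/L, so units cancel)
Ratio = 893 / 360 = 2.48

2.48


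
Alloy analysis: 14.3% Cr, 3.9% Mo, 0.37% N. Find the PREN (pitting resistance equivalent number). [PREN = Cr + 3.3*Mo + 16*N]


Apply the PREN formula: PREN = Cr + 3.3*Mo + 16*N
PREN = 14.3 + 3.3*3.9 + 16*0.37
PREN = 14.3 + 12.87 + 5.92 = 33.09

33.09


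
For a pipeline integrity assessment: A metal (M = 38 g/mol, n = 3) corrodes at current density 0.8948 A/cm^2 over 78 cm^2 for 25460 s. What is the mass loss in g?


Apply Faraday's law: m = i*A*t*M / (n*F)
Total charge passed Q = i*A*t = 0.8948*78*25460 = 1776965.424 C
m = Q*M/(n*F) = 1776965.424*38/(3*96485) = 233.2822 g

233.2822 g


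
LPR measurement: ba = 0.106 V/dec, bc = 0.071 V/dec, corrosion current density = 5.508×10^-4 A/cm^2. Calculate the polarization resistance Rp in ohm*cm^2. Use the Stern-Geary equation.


Apply the Stern-Geary equation: Rp = ba*bc / (2.303*icorr*(ba+bc))
ba*bc = 0.106*0.071 = 0.007526
ba+bc = 0.177; 2.303*icorr*(ba+bc) = 2.303*5.508×10^-4*0.177 = 2.2452315×10^-4
Rp = 0.007526 / 2.2452315×10^-4 = 33.52 ohm*cm^2

33.52 ohm*cm^2


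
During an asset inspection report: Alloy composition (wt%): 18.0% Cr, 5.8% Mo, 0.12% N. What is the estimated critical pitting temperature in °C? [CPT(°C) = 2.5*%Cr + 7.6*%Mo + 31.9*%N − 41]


Apply the ASTM G48 empirical CPT estimate: CPT(°C) = 2.5*%Cr + 7.6*%Mo + 31.9*%N − 41
2.5*18.0 = 45; 7.6*5.8 = 44.08; 31.9*0.12 = 3.828
CPT = 45 + 44.08 + 3.828 − 41 = 51.908 °C
Rounded to 0.1 °C: CPT ≈ 51.9 °C

51.9 °C


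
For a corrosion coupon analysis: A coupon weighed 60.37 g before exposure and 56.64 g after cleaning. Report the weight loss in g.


Weight loss = initial − final
WL = 60.37 − 56.64 = 3.73 g

3.73 g


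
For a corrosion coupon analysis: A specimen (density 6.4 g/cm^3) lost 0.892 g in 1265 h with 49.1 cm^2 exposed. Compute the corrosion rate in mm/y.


Apply the mm/y weight-loss relation: CR = 87600 * W / (D * A * T)
Numerator: 87600 * 0.892 = 78139.2
Denominator: 6.4 * 49.1 * 1265 = 397513.6
CR = 78139.2 / 397513.6 = 0.1966 mm/y

0.1966 mm/y


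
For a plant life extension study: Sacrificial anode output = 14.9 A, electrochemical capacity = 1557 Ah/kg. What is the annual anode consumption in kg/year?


Annual consumption = current * hours per year / capacity
Rate = 14.9 * 8760 / 1557 = 83.8 kg/year

83.8 kg/year


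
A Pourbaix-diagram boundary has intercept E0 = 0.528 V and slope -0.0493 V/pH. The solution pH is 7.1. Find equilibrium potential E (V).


Apply the Pourbaix line equation: E = E0 + slope*pH
E = 0.528 + (-0.0493)*7.1 = 0.528 + (-0.35003) = 0.17797 V
Rounded to 4 decimal places: E = 0.1780 V

0.1780 V


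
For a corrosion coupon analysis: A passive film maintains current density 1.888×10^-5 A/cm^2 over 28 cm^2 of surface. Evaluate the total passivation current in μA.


I = i_pass * A, then convert A → μA (×10^6)
I = 1.888×10^-5 * 28 * 10^6 = 528.64 μA

528.64 μA


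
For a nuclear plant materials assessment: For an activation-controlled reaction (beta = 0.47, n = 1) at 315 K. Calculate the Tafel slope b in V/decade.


Apply the Tafel slope relation: b = 2.303*R*T/(beta*n*F)
Numerator: 2.303 * 8.314 * 315 = 6031.35
Denominator: 0.47 * 1 * 96485 = 45347.95
b = 6031.35 / 45347.95 = 0.133 V/decade

0.133 V/decade


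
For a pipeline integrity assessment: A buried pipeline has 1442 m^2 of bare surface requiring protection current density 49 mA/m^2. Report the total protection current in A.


I = area * current density, then convert mA → A (÷1000)
I = 1442 * 49 / 1000 = 70.66 A

70.66 A


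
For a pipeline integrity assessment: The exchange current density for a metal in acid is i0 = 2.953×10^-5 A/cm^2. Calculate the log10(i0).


i0 = 2.953×10^-5 A/cm^2
log10(i0) = -4.53

-4.53


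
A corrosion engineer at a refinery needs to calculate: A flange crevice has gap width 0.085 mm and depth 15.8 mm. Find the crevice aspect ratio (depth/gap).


Aspect ratio = depth / gap
Ratio = 15.8 / 0.085 = 185.9

185.9


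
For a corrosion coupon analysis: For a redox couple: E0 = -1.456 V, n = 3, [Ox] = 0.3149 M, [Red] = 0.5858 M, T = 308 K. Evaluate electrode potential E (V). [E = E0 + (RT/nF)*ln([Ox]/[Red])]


Apply the Nernst equation: E = E0 + (RT/nF)*ln([Ox]/[Red])
Step 1: RT/nF = 8.314*308/(3*96485) = 0.00884667 V
Step 2: [Ox]/[Red] = 0.3149/0.5858 = 0.537555
Step 3: ln(0.537555) = -0.620724
Step 4: correction = 0.00884667 * -0.620724 = -0.0055 V
E = -1.456 + -0.0055 = -1.4615 V

-1.4615 V


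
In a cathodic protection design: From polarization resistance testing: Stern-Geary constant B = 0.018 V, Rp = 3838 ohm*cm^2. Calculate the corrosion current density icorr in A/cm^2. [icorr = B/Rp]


Apply the Stern-Geary relation: icorr = B / Rp
icorr = 0.018 / 3838 = 4.69×10^-6 A/cm^2

4.69×10^-6 A/cm^2


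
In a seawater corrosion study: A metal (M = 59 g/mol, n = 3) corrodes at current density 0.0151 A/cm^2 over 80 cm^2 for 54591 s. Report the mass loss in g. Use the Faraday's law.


Apply Faraday's law: m = i*A*t*M / (n*F)
Total charge passed Q = i*A*t = 0.0151*80*54591 = 65945.928 C
m = Q*M/(n*F) = 65945.928*59/(3*96485) = 13.4418 g

13.4418 g


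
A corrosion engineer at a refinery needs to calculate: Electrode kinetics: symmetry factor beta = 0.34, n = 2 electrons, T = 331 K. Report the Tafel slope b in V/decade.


Apply the Tafel slope relation: b = 2.303*R*T/(beta*n*F)
Numerator: 2.303 * 8.314 * 331 = 6337.7
Denominator: 0.34 * 2 * 96485 = 65609.8
b = 6337.7 / 65609.8 = 0.0966 V/decade

0.0966 V/decade


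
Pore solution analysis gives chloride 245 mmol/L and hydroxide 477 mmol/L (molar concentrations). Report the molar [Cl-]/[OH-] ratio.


Threshold parameter = [Cl-] / [OH-] (molar basis; both in mmol/L, so units cancel)
Ratio = 245 / 477 = 0.51

0.51


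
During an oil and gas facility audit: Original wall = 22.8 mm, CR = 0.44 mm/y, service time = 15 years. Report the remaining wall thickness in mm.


Remaining wall = original − CR × time
t = 22.8 − 0.44*15 = 22.8 − 6.6 = 16.2 mm

16.2 mm


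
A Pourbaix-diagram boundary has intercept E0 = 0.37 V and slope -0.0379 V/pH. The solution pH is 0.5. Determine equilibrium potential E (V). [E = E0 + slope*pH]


Apply the Pourbaix line equation: E = E0 + slope*pH
E = 0.37 + (-0.0379)*0.5 = 0.37 + (-0.01895) = 0.35105 V
Rounded to 4 decimal places: E = 0.3511 V

0.3511 V


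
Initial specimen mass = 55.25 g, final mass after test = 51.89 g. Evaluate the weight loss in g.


Weight loss = initial − final
WL = 55.25 − 51.89 = 3.36 g

3.36 g


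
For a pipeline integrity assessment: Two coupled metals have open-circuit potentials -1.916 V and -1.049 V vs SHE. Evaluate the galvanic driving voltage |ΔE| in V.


Driving voltage is the absolute potential difference.
|ΔE| = |-1.916 − (-1.049)| = 0.867 V

0.867 V


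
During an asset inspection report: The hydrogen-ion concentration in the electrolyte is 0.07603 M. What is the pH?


pH = −log10[H+]
pH = −log10(0.07603) = 1.12

1.12


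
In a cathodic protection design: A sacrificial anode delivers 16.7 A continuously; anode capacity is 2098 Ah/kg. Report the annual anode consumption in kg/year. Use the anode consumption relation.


Annual consumption = current * hours per year / capacity
Rate = 16.7 * 8760 / 2098 = 69.7 kg/year

69.7 kg/year


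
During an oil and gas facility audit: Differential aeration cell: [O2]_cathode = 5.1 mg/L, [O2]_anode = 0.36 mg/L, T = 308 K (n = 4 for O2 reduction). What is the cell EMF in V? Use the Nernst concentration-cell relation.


Apply the Nernst concentration-cell relation: E = (RT/nF)*ln(C_cathode/C_anode)
RT/nF = 8.314*308/(4*96485) = 0.006635 V
ln(5.1/0.36) = 2.65089
E = 0.006635 * 2.65089 = 0.01759 V

0.01759 V


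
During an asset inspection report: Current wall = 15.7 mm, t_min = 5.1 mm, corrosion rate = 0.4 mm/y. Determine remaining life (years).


Apply the remaining-life relation: RL = (t_current − t_min) / CR
RL = (15.7 − 5.1) / 0.4 = 10.6 / 0.4 = 26.5 years

26.5 years


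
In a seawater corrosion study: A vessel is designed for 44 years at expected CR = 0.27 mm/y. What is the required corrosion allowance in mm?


Corrosion allowance = CR × design life
CA = 0.27 * 44 = 11.88 mm

11.88 mm


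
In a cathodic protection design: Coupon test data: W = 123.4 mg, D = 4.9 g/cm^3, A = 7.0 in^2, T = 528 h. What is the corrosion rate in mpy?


Apply the mpy weight-loss relation: CR = 534 * W / (D * A * T)
Numerator: 534 * 123.4 = 65895.6
Denominator: 4.9 * 7.0 * 528 = 18110.4
CR = 65895.6 / 18110.4 = 3.63855 mpy

3.63855 mpy


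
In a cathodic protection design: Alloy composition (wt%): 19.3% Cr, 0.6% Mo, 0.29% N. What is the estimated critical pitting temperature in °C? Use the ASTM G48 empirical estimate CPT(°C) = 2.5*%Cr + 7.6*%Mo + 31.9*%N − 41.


Apply the ASTM G48 empirical CPT estimate: CPT(°C) = 2.5*%Cr + 7.6*%Mo + 31.9*%N − 41
2.5*19.3 = 48.25; 7.6*0.6 = 4.56; 31.9*0.29 = 9.251
CPT = 48.25 + 4.56 + 9.251 − 41 = 21.061 °C
Rounded to 0.1 °C: CPT ≈ 21.1 °C

21.1 °C


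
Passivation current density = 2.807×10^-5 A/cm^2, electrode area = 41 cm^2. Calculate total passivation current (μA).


I = i_pass * A, then convert A → μA (×10^6)
I = 2.807×10^-5 * 41 * 10^6 = 1150.87 μA

1150.87 μA


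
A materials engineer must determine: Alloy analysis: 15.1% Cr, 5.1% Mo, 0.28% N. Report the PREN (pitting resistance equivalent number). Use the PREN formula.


Apply the PREN formula: PREN = Cr + 3.3*Mo + 16*N
PREN = 15.1 + 3.3*5.1 + 16*0.28
PREN = 15.1 + 16.83 + 4.48 = 36.41

36.41


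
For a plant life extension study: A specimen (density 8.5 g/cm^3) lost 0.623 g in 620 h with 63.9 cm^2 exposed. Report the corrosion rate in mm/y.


Apply the mm/y weight-loss relation: CR = 87600 * W / (D * A * T)
Numerator: 87600 * 0.623 = 54574.8
Denominator: 8.5 * 63.9 * 620 = 336753.0
CR = 54574.8 / 336753.0 = 0.162062 mm/y

0.162062 mm/y


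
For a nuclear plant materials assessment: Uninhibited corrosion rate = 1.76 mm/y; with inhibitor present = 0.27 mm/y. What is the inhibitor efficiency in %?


Apply the inhibitor-efficiency definition: IE = (CR_blank − CR_inh)/CR_blank × 100
IE = (1.76 − 0.27) / 1.76 × 100
IE = 1.49 / 1.76 × 100 = 84.7 %

84.7 %


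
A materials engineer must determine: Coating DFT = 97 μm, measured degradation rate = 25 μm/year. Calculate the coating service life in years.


Service life = thickness / degradation rate
Life = 97 / 25 = 3.9 years

3.9 years


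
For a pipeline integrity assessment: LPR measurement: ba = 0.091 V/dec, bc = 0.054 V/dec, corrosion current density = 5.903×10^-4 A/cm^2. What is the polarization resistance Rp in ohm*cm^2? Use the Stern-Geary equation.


Apply the Stern-Geary equation: Rp = ba*bc / (2.303*icorr*(ba+bc))
ba*bc = 0.091*0.054 = 0.004914
ba+bc = 0.145; 2.303*icorr*(ba+bc) = 2.303*5.903×10^-4*0.145 = 1.9712183×10^-4
Rp = 0.004914 / 1.9712183×10^-4 = 24.9 ohm*cm^2

24.9 ohm*cm^2


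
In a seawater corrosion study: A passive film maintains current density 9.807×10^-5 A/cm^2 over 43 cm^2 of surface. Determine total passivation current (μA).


I = i_pass * A, then convert A → μA (×10^6)
I = 9.807×10^-5 * 43 * 10^6 = 4217.01 μA

4217.01 μA


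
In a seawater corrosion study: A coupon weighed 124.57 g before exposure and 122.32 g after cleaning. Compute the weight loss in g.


Weight loss = initial − final
WL = 124.57 − 122.32 = 2.25 g

2.25 g


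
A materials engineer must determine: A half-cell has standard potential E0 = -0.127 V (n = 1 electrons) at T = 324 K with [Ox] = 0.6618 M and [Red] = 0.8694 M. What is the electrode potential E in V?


Apply the Nernst equation: E = E0 + (RT/nF)*ln([Ox]/[Red])
Step 1: RT/nF = 8.314*324/(1*96485) = 0.0279187 V
Step 2: [Ox]/[Red] = 0.6618/0.8694 = 0.761215
Step 3: ln(0.761215) = -0.272839
Step 4: correction = 0.0279187 * -0.272839 = -0.0076 V
E = -0.127 + -0.0076 = -0.1346 V

-0.1346 V


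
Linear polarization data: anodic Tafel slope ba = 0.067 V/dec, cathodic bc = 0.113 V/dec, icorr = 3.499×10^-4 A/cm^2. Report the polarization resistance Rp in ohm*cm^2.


Apply the Stern-Geary equation: Rp = ba*bc / (2.303*icorr*(ba+bc))
ba*bc = 0.067*0.113 = 0.007571
ba+bc = 0.18; 2.303*icorr*(ba+bc) = 2.303*3.499×10^-4*0.18 = 1.4504755×10^-4
Rp = 0.007571 / 1.4504755×10^-4 = 52.2 ohm*cm^2

52.2 ohm*cm^2


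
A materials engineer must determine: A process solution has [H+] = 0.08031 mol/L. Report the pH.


pH = −log10[H+]
pH = −log10(0.08031) = 1.1

1.1


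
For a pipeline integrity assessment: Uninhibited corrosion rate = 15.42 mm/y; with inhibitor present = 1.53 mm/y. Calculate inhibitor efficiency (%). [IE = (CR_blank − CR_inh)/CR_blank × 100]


Apply the inhibitor-efficiency definition: IE = (CR_blank − CR_inh)/CR_blank × 100
IE = (15.42 − 1.53) / 15.42 × 100
IE = 13.89 / 15.42 × 100 = 90.1 %

90.1 %


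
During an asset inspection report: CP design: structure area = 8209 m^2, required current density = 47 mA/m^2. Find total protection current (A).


I = area * current density, then convert mA → A (÷1000)
I = 8209 * 47 / 1000 = 385.82 A

385.82 A


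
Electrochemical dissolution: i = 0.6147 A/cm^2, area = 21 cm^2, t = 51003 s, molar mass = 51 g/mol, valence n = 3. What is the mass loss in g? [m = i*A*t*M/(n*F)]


Apply Faraday's law: m = i*A*t*M / (n*F)
Total charge passed Q = i*A*t = 0.6147*21*51003 = 658382.4261 C
m = Q*M/(n*F) = 658382.4261*51/(3*96485) = 116.003 g

116.003 g


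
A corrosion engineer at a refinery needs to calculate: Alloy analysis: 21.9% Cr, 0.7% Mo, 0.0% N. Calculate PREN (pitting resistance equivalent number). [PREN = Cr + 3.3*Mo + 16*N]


Apply the PREN formula: PREN = Cr + 3.3*Mo + 16*N
PREN = 21.9 + 3.3*0.7 + 16*0.0
PREN = 21.9 + 2.31 + 0.0 = 24.21

24.21


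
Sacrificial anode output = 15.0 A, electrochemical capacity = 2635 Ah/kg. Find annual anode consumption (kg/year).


Annual consumption = current * hours per year / capacity
Rate = 15.0 * 8760 / 2635 = 49.9 kg/year

49.9 kg/year


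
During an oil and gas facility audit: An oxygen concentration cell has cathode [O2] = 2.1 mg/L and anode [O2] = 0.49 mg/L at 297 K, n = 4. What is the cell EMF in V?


Apply the Nernst concentration-cell relation: E = (RT/nF)*ln(C_cathode/C_anode)
RT/nF = 8.314*297/(4*96485) = 0.00639804 V
ln(2.1/0.49) = 1.45529
E = 0.00639804 * 1.45529 = 0.00931 V

0.00931 V


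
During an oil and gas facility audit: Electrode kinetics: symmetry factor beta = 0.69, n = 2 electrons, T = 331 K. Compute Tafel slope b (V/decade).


Apply the Tafel slope relation: b = 2.303*R*T/(beta*n*F)
Numerator: 2.303 * 8.314 * 331 = 6337.7
Denominator: 0.69 * 2 * 96485 = 133149.3
b = 6337.7 / 133149.3 = 0.048 V/decade

0.048 V/decade


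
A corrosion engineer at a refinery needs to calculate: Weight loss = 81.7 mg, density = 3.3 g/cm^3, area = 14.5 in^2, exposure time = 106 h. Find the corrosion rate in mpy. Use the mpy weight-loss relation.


Apply the mpy weight-loss relation: CR = 534 * W / (D * A * T)
Numerator: 534 * 81.7 = 43627.8
Denominator: 3.3 * 14.5 * 106 = 5072.1
CR = 43627.8 / 5072.1 = 8.6015 mpy

8.6015 mpy


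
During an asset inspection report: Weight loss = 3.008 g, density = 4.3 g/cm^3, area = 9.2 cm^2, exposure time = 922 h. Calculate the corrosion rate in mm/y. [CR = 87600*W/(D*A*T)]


Apply the mm/y weight-loss relation: CR = 87600 * W / (D * A * T)
Numerator: 87600 * 3.008 = 263500.8
Denominator: 4.3 * 9.2 * 922 = 36474.32
CR = 263500.8 / 36474.32 = 7.224283 mm/y

7.224283 mm/y


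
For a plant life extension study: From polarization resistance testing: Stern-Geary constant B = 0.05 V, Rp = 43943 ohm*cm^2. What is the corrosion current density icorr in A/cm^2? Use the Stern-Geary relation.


Apply the Stern-Geary relation: icorr = B / Rp
icorr = 0.05 / 43943 = 1.138×10^-6 A/cm^2

1.138×10^-6 A/cm^2


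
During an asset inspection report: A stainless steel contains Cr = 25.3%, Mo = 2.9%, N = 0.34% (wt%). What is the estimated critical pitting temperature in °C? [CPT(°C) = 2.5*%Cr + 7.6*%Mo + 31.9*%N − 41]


Apply the ASTM G48 empirical CPT estimate: CPT(°C) = 2.5*%Cr + 7.6*%Mo + 31.9*%N − 41
2.5*25.3 = 63.25; 7.6*2.9 = 22.04; 31.9*0.34 = 10.846
CPT = 63.25 + 22.04 + 10.846 − 41 = 55.136 °C
Rounded to 0.1 °C: CPT ≈ 55.1 °C

55.1 °C


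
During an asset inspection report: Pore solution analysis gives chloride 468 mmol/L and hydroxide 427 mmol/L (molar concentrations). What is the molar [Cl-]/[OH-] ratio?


Threshold parameter = [Cl-] / [OH-] (molar basis; both in mmol/L, so units cancel)
Ratio = 468 / 427 = 1.1

1.1


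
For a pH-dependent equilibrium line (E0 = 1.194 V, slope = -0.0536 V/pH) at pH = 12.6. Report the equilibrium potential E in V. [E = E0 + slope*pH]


Apply the Pourbaix line equation: E = E0 + slope*pH
E = 1.194 + (-0.0536)*12.6 = 1.194 + (-0.67536) = 0.51864 V
Rounded to 3 decimal places: E = 0.519 V

0.519 V


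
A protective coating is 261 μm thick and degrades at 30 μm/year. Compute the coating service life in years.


Service life = thickness / degradation rate
Life = 261 / 30 = 8.7 years

8.7 years


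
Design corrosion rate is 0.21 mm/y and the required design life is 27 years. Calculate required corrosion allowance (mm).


Corrosion allowance = CR × design life
CA = 0.21 * 27 = 5.67 mm

5.67 mm


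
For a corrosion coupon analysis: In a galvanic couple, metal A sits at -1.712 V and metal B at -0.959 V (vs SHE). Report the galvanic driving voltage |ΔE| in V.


Driving voltage is the absolute potential difference.
|ΔE| = |-1.712 − (-0.959)| = 0.753 V

0.753 V


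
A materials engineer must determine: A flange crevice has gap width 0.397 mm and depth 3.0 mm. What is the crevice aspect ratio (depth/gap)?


Aspect ratio = depth / gap
Ratio = 3.0 / 0.397 = 7.6

7.6


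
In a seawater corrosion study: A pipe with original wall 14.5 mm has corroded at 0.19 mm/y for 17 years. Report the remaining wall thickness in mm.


Remaining wall = original − CR × time
t = 14.5 − 0.19*17 = 14.5 − 3.23 = 11.27 mm

11.27 mm


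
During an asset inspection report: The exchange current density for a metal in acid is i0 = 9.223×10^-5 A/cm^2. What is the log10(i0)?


i0 = 9.223×10^-5 A/cm^2
log10(i0) = -4.035

-4.035


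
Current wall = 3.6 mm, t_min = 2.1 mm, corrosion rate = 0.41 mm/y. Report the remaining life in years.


Apply the remaining-life relation: RL = (t_current − t_min) / CR
RL = (3.6 − 2.1) / 0.41 = 1.5 / 0.41 = 3.7 years

3.7 years


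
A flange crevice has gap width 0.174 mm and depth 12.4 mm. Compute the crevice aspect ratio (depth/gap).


Aspect ratio = depth / gap
Ratio = 12.4 / 0.174 = 71.3

71.3


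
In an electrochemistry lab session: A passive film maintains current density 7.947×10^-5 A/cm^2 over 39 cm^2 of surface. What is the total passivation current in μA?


I = i_pass * A, then convert A → μA (×10^6)
I = 7.947×10^-5 * 39 * 10^6 = 3099.33 μA

3099.33 μA


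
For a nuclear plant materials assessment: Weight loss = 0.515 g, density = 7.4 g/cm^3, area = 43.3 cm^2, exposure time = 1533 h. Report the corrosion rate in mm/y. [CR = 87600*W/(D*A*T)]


Apply the mm/y weight-loss relation: CR = 87600 * W / (D * A * T)
Numerator: 87600 * 0.515 = 45114.0
Denominator: 7.4 * 43.3 * 1533 = 491203.86
CR = 45114.0 / 491203.86 = 0.0918 mm/y

0.0918 mm/y


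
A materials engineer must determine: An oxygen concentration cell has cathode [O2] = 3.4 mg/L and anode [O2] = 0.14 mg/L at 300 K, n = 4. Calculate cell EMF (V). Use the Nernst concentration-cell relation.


Apply the Nernst concentration-cell relation: E = (RT/nF)*ln(C_cathode/C_anode)
RT/nF = 8.314*300/(4*96485) = 0.00646266 V
ln(3.4/0.14) = 3.18989
E = 0.00646266 * 3.18989 = 0.02062 V

0.02062 V


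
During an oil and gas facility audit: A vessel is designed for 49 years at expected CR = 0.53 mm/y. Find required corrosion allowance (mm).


Corrosion allowance = CR × design life
CA = 0.53 * 49 = 25.97 mm

25.97 mm


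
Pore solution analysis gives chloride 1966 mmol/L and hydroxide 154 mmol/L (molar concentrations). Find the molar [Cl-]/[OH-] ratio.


Threshold parameter = [Cl-] / [OH-] (molar basis; both in mmol/L, so units cancel)
Ratio = 1966 / 154 = 12.77

12.77


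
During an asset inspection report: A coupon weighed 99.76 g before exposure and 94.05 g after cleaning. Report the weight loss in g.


Weight loss = initial − final
WL = 99.76 − 94.05 = 5.71 g

5.71 g


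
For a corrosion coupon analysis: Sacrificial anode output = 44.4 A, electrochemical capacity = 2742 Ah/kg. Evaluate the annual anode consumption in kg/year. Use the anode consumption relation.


Annual consumption = current * hours per year / capacity
Rate = 44.4 * 8760 / 2742 = 141.8 kg/year

141.8 kg/year


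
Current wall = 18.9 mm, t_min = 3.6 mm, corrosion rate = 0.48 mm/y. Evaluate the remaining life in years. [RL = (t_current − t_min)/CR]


Apply the remaining-life relation: RL = (t_current − t_min) / CR
RL = (18.9 − 3.6) / 0.48 = 15.3 / 0.48 = 31.9 years

31.9 years


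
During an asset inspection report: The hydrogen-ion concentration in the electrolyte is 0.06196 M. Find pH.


pH = −log10[H+]
pH = −log10(0.06196) = 1.21

1.21


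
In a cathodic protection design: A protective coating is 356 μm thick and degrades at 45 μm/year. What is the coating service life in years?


Service life = thickness / degradation rate
Life = 356 / 45 = 7.9 years

7.9 years


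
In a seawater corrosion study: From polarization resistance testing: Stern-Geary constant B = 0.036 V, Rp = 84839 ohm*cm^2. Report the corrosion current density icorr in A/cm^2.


Apply the Stern-Geary relation: icorr = B / Rp
icorr = 0.036 / 84839 = 4.243×10^-7 A/cm^2

4.243×10^-7 A/cm^2


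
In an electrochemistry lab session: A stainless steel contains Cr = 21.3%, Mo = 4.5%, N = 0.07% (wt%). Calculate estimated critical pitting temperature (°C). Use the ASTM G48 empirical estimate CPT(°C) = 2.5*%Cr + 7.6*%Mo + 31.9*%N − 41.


Apply the ASTM G48 empirical CPT estimate: CPT(°C) = 2.5*%Cr + 7.6*%Mo + 31.9*%N − 41
2.5*21.3 = 53.25; 7.6*4.5 = 34.2; 31.9*0.07 = 2.233
CPT = 53.25 + 34.2 + 2.233 − 41 = 48.683 °C
Rounded to 0.1 °C: CPT ≈ 48.7 °C

48.7 °C


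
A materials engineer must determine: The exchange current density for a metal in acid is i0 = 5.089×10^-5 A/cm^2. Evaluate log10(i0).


i0 = 5.089×10^-5 A/cm^2
log10(i0) = -4.293

-4.293


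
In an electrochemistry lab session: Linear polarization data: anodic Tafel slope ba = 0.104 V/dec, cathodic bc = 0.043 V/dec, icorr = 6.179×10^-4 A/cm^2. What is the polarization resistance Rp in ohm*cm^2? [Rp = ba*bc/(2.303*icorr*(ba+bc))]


Apply the Stern-Geary equation: Rp = ba*bc / (2.303*icorr*(ba+bc))
ba*bc = 0.104*0.043 = 0.004472
ba+bc = 0.147; 2.303*icorr*(ba+bc) = 2.303*6.179×10^-4*0.147 = 2.0918448×10^-4
Rp = 0.004472 / 2.0918448×10^-4 = 21.38 ohm*cm^2

21.38 ohm*cm^2


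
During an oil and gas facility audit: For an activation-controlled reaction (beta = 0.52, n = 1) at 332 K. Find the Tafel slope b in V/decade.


Apply the Tafel slope relation: b = 2.303*R*T/(beta*n*F)
Numerator: 2.303 * 8.314 * 332 = 6356.85
Denominator: 0.52 * 1 * 96485 = 50172.2
b = 6356.85 / 50172.2 = 0.127 V/decade

0.127 V/decade


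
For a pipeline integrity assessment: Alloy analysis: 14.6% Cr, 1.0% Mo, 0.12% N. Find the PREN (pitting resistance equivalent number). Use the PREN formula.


Apply the PREN formula: PREN = Cr + 3.3*Mo + 16*N
PREN = 14.6 + 3.3*1.0 + 16*0.12
PREN = 14.6 + 3.3 + 1.92 = 19.82

19.82


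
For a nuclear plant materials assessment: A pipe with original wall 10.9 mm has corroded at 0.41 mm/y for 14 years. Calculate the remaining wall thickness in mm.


Remaining wall = original − CR × time
t = 10.9 − 0.41*14 = 10.9 − 5.74 = 5.16 mm

5.16 mm


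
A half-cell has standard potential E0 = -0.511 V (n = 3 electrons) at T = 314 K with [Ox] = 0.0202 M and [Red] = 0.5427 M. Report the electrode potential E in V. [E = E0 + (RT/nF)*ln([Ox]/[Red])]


Apply the Nernst equation: E = E0 + (RT/nF)*ln([Ox]/[Red])
Step 1: RT/nF = 8.314*314/(3*96485) = 0.009019 V
Step 2: [Ox]/[Red] = 0.0202/0.5427 = 0.037221
Step 3: ln(0.037221) = -3.290882
Step 4: correction = 0.009019 * -3.290882 = -0.0297 V
E = -0.511 + -0.0297 = -0.5407 V

-0.5407 V


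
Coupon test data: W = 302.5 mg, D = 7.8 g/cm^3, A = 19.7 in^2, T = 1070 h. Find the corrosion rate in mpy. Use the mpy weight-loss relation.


Apply the mpy weight-loss relation: CR = 534 * W / (D * A * T)
Numerator: 534 * 302.5 = 161535.0
Denominator: 7.8 * 19.7 * 1070 = 164416.2
CR = 161535.0 / 164416.2 = 0.98248 mpy

0.98248 mpy


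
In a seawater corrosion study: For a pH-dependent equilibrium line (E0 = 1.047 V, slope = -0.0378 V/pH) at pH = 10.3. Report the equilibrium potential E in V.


Apply the Pourbaix line equation: E = E0 + slope*pH
E = 1.047 + (-0.0378)*10.3 = 1.047 + (-0.38934) = 0.65766 V
Rounded to 4 decimal places: E = 0.6577 V

0.6577 V


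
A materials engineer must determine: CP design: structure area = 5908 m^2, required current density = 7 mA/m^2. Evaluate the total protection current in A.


I = area * current density, then convert mA → A (÷1000)
I = 5908 * 7 / 1000 = 41.36 A

41.36 A


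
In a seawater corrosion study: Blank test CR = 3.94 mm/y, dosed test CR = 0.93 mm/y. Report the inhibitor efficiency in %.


Apply the inhibitor-efficiency definition: IE = (CR_blank − CR_inh)/CR_blank × 100
IE = (3.94 − 0.93) / 3.94 × 100
IE = 3.01 / 3.94 × 100 = 76.4 %

76.4 %


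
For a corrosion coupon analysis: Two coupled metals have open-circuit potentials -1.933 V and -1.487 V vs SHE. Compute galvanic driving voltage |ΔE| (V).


Driving voltage is the absolute potential difference.
|ΔE| = |-1.933 − (-1.487)| = 0.446 V

0.446 V


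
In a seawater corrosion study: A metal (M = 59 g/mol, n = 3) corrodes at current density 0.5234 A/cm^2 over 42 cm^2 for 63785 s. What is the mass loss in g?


Apply Faraday's law: m = i*A*t*M / (n*F)
Total charge passed Q = i*A*t = 0.5234*42*63785 = 1402172.898 C
m = Q*M/(n*F) = 1402172.898*59/(3*96485) = 285.8068 g

285.8068 g


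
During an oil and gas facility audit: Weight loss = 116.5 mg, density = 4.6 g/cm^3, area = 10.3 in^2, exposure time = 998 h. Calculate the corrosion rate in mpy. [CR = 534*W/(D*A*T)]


Apply the mpy weight-loss relation: CR = 534 * W / (D * A * T)
Numerator: 534 * 116.5 = 62211.0
Denominator: 4.6 * 10.3 * 998 = 47285.24
CR = 62211.0 / 47285.24 = 1.31565 mpy

1.31565 mpy


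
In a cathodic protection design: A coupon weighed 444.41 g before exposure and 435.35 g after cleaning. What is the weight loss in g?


Weight loss = initial − final
WL = 444.41 − 435.35 = 9.06 g

9.06 g


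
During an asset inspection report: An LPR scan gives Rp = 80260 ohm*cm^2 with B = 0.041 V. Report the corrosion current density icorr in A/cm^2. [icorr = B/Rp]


Apply the Stern-Geary relation: icorr = B / Rp
icorr = 0.041 / 80260 = 5.108×10^-7 A/cm^2

5.108×10^-7 A/cm^2


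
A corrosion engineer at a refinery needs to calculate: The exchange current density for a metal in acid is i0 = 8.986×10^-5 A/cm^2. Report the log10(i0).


i0 = 8.986×10^-5 A/cm^2
log10(i0) = -4.046

-4.046


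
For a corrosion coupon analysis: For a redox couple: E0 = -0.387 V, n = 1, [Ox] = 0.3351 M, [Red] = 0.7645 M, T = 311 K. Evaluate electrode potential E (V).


Apply the Nernst equation: E = E0 + (RT/nF)*ln([Ox]/[Red])
Step 1: RT/nF = 8.314*311/(1*96485) = 0.02679851 V
Step 2: [Ox]/[Red] = 0.3351/0.7645 = 0.438326
Step 3: ln(0.438326) = -0.824792
Step 4: correction = 0.02679851 * -0.824792 = -0.0221 V
E = -0.387 + -0.0221 = -0.4091 V

-0.4091 V


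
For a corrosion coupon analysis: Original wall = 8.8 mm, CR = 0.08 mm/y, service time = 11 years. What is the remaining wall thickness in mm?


Remaining wall = original − CR × time
t = 8.8 − 0.08*11 = 8.8 − 0.88 = 7.92 mm

7.92 mm


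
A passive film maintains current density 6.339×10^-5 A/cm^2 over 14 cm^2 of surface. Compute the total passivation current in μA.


I = i_pass * A, then convert A → μA (×10^6)
I = 6.339×10^-5 * 14 * 10^6 = 887.46 μA

887.46 μA


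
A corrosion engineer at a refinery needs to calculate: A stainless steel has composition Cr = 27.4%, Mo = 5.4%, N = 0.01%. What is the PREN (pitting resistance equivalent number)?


Apply the PREN formula: PREN = Cr + 3.3*Mo + 16*N
PREN = 27.4 + 3.3*5.4 + 16*0.01
PREN = 27.4 + 17.82 + 0.16 = 45.38

45.38


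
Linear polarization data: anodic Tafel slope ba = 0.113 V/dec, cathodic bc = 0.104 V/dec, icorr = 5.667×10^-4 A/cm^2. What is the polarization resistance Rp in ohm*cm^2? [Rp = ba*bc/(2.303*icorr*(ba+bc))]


Apply the Stern-Geary equation: Rp = ba*bc / (2.303*icorr*(ba+bc))
ba*bc = 0.113*0.104 = 0.011752
ba+bc = 0.217; 2.303*icorr*(ba+bc) = 2.303*5.667×10^-4*0.217 = 2.8320889×10^-4
Rp = 0.011752 / 2.8320889×10^-4 = 41.5 ohm*cm^2

41.5 ohm*cm^2


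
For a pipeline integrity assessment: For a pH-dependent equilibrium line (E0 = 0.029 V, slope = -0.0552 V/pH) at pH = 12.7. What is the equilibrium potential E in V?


Apply the Pourbaix line equation: E = E0 + slope*pH
E = 0.029 + (-0.0552)*12.7 = 0.029 + (-0.70104) = -0.67204 V
Rounded to 4 decimal places: E = -0.6720 V

-0.6720 V


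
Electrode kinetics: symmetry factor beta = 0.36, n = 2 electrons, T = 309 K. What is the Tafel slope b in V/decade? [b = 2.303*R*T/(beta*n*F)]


Apply the Tafel slope relation: b = 2.303*R*T/(beta*n*F)
Numerator: 2.303 * 8.314 * 309 = 5916.47
Denominator: 0.36 * 2 * 96485 = 69469.2
b = 5916.47 / 69469.2 = 0.0852 V/decade

0.0852 V/decade


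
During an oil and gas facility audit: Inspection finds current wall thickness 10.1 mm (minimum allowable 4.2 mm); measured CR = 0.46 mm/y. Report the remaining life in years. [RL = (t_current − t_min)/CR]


Apply the remaining-life relation: RL = (t_current − t_min) / CR
RL = (10.1 − 4.2) / 0.46 = 5.9 / 0.46 = 12.8 years

12.8 years


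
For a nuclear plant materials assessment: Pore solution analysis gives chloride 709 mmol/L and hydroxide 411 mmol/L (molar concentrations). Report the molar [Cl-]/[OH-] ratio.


Threshold parameter = [Cl-] / [OH-] (molar basis; both in mmol/L, so units cancel)
Ratio = 709 / 411 = 1.73

1.73


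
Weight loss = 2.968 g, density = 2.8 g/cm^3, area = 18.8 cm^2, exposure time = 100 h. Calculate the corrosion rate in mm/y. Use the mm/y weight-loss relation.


Apply the mm/y weight-loss relation: CR = 87600 * W / (D * A * T)
Numerator: 87600 * 2.968 = 259996.8
Denominator: 2.8 * 18.8 * 100 = 5264.0
CR = 259996.8 / 5264.0 = 49.391489 mm/y

49.391489 mm/y


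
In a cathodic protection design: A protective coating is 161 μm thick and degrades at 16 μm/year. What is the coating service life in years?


Service life = thickness / degradation rate
Life = 161 / 16 = 10.1 years

10.1 years


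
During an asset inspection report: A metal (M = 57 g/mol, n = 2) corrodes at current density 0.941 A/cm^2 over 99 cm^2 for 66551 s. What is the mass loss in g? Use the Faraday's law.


Apply Faraday's law: m = i*A*t*M / (n*F)
Total charge passed Q = i*A*t = 0.941*99*66551 = 6199824.609 C
m = Q*M/(n*F) = 6199824.609*57/(2*96485) = 1831.321 g

1831.321 g


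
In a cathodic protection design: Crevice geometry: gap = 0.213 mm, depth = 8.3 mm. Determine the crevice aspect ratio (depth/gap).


Aspect ratio = depth / gap
Ratio = 8.3 / 0.213 = 39.0

39.0


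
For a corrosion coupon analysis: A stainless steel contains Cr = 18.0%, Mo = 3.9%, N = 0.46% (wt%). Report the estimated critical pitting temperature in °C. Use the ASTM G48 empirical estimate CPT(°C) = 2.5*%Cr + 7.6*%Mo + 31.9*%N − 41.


Apply the ASTM G48 empirical CPT estimate: CPT(°C) = 2.5*%Cr + 7.6*%Mo + 31.9*%N − 41
2.5*18.0 = 45; 7.6*3.9 = 29.64; 31.9*0.46 = 14.674
CPT = 45 + 29.64 + 14.674 − 41 = 48.314 °C
Rounded to 0.1 °C: CPT ≈ 48.3 °C

48.3 °C


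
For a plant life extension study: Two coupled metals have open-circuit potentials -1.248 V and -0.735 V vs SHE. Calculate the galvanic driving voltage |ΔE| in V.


Driving voltage is the absolute potential difference.
|ΔE| = |-1.248 − (-0.735)| = 0.513 V

0.513 V


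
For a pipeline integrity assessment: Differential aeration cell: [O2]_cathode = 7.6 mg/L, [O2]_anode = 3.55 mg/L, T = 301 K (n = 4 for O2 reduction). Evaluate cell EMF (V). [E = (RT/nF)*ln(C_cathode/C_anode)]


Apply the Nernst concentration-cell relation: E = (RT/nF)*ln(C_cathode/C_anode)
RT/nF = 8.314*301/(4*96485) = 0.0064842 V
ln(7.6/3.55) = 0.7612
E = 0.0064842 * 0.7612 = 0.00494 V

0.00494 V


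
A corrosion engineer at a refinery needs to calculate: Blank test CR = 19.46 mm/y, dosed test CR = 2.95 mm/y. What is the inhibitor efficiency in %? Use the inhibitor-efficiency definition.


Apply the inhibitor-efficiency definition: IE = (CR_blank − CR_inh)/CR_blank × 100
IE = (19.46 − 2.95) / 19.46 × 100
IE = 16.51 / 19.46 × 100 = 84.8 %

84.8 %


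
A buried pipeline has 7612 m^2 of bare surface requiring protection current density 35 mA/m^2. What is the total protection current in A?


I = area * current density, then convert mA → A (÷1000)
I = 7612 * 35 / 1000 = 266.42 A

266.42 A


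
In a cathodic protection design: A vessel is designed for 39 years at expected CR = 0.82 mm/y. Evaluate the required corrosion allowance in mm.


Corrosion allowance = CR × design life
CA = 0.82 * 39 = 31.98 mm

31.98 mm


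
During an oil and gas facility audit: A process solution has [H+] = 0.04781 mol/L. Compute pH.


pH = −log10[H+]
pH = −log10(0.04781) = 1.32

1.32


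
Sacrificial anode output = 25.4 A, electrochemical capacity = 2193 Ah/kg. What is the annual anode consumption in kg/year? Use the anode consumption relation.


Annual consumption = current * hours per year / capacity
Rate = 25.4 * 8760 / 2193 = 101.5 kg/year

101.5 kg/year


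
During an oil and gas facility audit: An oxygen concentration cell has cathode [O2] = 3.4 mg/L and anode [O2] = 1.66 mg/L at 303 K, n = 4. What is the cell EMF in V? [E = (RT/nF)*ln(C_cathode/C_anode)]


Apply the Nernst concentration-cell relation: E = (RT/nF)*ln(C_cathode/C_anode)
RT/nF = 8.314*303/(4*96485) = 0.00652729 V
ln(3.4/1.66) = 0.71696
E = 0.00652729 * 0.71696 = 0.00468 V

0.00468 V


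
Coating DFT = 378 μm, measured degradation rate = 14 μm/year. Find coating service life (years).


Service life = thickness / degradation rate
Life = 378 / 14 = 27.0 years

27.0 years


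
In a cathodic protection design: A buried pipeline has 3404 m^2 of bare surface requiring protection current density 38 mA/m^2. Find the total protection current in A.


I = area * current density, then convert mA → A (÷1000)
I = 3404 * 38 / 1000 = 129.35 A

129.35 A


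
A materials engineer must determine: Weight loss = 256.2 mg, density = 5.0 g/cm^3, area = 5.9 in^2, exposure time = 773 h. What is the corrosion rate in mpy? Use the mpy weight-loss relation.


Apply the mpy weight-loss relation: CR = 534 * W / (D * A * T)
Numerator: 534 * 256.2 = 136810.8
Denominator: 5.0 * 5.9 * 773 = 22803.5
CR = 136810.8 / 22803.5 = 5.9996 mpy

5.9996 mpy
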